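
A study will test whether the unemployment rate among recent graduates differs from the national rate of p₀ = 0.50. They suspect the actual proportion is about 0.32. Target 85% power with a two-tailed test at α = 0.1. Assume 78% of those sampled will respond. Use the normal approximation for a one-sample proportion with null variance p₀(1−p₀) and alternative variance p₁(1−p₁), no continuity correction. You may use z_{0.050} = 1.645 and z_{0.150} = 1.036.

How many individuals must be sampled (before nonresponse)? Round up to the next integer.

n = 68

n = [z_{α/2}·√(p₀q₀) + z_β·√(p₁q₁)]² / (p₁ − p₀)²
  = [1.645·√(0.50·0.50) + 1.036·√(0.32·0.68)]² / (-0.18)²
  = [1.645·0.5000 + 1.036·0.4665]² / 0.0324
  = [1.3058]² / 0.0324
  = 52.62
Adjust for 78% response: 52.62 / 0.78 = 67.47.
Round up → n = 68.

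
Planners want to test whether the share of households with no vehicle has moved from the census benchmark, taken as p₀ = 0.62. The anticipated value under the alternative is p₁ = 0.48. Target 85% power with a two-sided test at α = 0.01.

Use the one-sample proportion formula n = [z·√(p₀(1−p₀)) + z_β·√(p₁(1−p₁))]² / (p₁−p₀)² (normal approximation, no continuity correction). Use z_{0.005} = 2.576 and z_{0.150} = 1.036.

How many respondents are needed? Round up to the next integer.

n = [z_{α/2}·√(p₀q₀) + z_β·√(p₁q₁)]² / (p₁ − p₀)²
  = [2.576·√(0.62·0.38) + 1.036·√(0.48·0.52)]² / (-0.14)²
  = [2.576·0.4854 + 1.036·0.4996]² / 0.0196
  = [1.7679]² / 0.0196
  = 159.47
Round up → n = 160.

n = 160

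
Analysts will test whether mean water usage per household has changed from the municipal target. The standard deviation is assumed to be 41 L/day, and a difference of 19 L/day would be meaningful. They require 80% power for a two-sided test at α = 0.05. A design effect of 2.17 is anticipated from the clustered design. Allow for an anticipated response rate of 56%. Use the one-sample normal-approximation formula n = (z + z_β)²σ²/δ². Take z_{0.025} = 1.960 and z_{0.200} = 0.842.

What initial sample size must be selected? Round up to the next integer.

n = (z_{α/2} + z_β)² · σ² / δ²
  = (1.960 + 0.842)² · 41² / 19²
  = 7.8512 · 1681 / 361
  = 36.56
Design effect: 2.17 × 36.56 = 79.33.
Adjust for 56% response: 79.33 / 0.56 = 141.67.
Round up → n = 142.

n = 142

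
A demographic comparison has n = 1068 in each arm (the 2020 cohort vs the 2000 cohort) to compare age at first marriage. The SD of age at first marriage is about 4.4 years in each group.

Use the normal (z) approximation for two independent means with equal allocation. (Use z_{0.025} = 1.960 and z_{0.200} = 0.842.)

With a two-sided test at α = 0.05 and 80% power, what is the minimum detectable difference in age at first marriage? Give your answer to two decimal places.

δ = (z_{α/2} + z_β) · √((σ₁²+σ₂²)/n)
  = (1.960 + 0.842) · √(38.72/1068)
  = 2.802 · √0.03625
  = 2.802 · 0.1904
  = 0.5335

Minimum detectable difference ≈ 0.53 years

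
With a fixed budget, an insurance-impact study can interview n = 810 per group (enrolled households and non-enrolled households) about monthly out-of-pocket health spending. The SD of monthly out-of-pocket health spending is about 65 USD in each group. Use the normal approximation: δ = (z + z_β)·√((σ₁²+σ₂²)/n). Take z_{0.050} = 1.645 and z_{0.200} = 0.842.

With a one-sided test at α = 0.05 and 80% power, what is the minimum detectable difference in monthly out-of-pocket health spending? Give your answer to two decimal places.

δ = (z_α + z_β) · √((σ₁²+σ₂²)/n)
  = (1.645 + 0.842) · √(8450/810)
  = 2.487 · √10.4321
  = 2.487 · 3.2299
  = 8.0327

Minimum detectable difference ≈ 8.03 USD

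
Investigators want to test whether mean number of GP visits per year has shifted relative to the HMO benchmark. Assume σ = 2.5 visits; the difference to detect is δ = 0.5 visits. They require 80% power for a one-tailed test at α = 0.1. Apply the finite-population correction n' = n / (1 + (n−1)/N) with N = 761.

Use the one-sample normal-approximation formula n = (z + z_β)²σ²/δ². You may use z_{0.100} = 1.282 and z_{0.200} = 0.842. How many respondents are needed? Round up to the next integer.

n = 99

n = (z_α + z_β)² · σ² / δ²
  = (1.282 + 0.842)² · 2.5² / 0.5²
  = 4.5114 · 6.25 / 0.25
  = 112.78
Finite-population correction (N = 761): 112.78 / (1 + (112.78 − 1)/761) = 98.34.
Round up → n = 99.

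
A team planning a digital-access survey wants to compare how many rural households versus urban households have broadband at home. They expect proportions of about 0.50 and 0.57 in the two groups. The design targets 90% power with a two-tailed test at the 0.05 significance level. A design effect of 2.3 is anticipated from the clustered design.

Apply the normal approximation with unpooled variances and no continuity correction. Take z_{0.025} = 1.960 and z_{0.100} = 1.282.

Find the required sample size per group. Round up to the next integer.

n = 2443 per group

n = (z_{α/2} + z_β)² · [p₁(1−p₁) + p₂(1−p₂)] / (p₁ − p₂)²
  = (1.960 + 1.282)² · (0.50·0.50 + 0.57·0.43) / (-0.07)²
  = (3.242)² · (0.2500 + 0.2451) / 0.0049
  = 10.5106 · 0.4951 / 0.0049
  = 1062.00
Design effect: 2.3 × 1062.00 = 2442.59.
Round up → n = 2443 per group.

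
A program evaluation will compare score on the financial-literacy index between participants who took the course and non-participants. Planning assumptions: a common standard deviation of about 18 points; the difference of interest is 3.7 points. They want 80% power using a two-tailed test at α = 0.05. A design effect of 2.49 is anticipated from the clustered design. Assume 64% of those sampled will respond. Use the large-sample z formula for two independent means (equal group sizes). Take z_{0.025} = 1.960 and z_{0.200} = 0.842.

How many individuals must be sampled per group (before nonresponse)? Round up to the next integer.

n = (z_{α/2} + z_β)² · (σ₁² + σ₂²) / δ²
  = (1.960 + 0.842)² · (2·18² = 648) / 3.7²
  = 7.8512 · 648 / 13.69
  = 371.63
Design effect: 2.49 × 371.63 = 925.35.
Adjust for 64% response: 925.35 / 0.64 = 1445.86.
Round up → n = 1446 per group.

n = 1446 per group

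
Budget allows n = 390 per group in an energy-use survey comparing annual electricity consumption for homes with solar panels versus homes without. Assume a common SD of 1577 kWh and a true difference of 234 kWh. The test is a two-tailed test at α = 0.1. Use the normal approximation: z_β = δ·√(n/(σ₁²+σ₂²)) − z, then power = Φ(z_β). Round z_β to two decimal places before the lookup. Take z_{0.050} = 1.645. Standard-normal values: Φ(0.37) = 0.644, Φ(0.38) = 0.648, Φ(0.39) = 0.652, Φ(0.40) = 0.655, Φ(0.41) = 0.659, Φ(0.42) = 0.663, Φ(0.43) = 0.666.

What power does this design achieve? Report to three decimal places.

Power ≈ 0.666

z_β = δ·√(n/(σ₁²+σ₂²)) − z_{α/2}
    = 234 · √(390/4973858) − 1.645
    = 234 · 0.00885 − 1.645
    = 2.0721 − 1.645 = 0.4271 → 0.43
Power = Φ(0.43) = 0.666.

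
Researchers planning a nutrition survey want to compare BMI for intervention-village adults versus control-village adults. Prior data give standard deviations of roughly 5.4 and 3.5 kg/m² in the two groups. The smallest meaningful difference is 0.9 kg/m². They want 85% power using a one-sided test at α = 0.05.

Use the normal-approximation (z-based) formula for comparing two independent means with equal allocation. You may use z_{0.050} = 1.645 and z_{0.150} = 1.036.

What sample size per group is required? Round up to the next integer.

n = 368 per group

n = (z_α + z_β)² · (σ₁² + σ₂²) / δ²
  = (1.645 + 1.036)² · (5.4² + 3.5² = 41.41) / 0.9²
  = 7.1878 · 41.41 / 0.81
  = 367.46
Round up → n = 368 per group.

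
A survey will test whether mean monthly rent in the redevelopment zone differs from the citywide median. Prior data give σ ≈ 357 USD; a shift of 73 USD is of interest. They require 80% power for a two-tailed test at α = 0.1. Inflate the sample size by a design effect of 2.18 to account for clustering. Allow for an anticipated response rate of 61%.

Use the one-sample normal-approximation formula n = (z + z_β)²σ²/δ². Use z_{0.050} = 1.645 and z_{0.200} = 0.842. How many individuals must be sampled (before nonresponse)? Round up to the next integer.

n = 529

n = (z_{α/2} + z_β)² · σ² / δ²
  = (1.645 + 0.842)² · 357² / 73²
  = 6.1852 · 127449 / 5329
  = 147.93
Design effect: 2.18 × 147.93 = 322.48.
Adjust for 61% response: 322.48 / 0.61 = 528.65.
Round up → n = 529.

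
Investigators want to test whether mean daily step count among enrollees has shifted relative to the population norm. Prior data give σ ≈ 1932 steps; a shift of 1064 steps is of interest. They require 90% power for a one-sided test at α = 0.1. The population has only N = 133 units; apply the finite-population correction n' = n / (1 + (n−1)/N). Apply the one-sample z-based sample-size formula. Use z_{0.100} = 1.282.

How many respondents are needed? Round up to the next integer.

n = (z_α + z_β)² · σ² / δ²
  = (1.282 + 1.282)² · 1932² / 1064²
  = 6.5741 · 3732624 / 1132096
  = 21.68
Finite-population correction (N = 133): 21.68 / (1 + (21.68 − 1)/133) = 18.76.
Round up → n = 19.

n = 19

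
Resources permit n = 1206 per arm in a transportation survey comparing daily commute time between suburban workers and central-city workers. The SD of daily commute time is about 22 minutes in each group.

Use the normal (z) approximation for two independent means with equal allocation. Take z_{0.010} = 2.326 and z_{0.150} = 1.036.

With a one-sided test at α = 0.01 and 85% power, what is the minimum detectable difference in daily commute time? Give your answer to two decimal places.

Minimum detectable difference ≈ 3.01 minutes

δ = (z_α + z_β) · √((σ₁²+σ₂²)/n)
  = (2.326 + 1.036) · √(968/1206)
  = 3.362 · √0.80265
  = 3.362 · 0.8959
  = 3.0120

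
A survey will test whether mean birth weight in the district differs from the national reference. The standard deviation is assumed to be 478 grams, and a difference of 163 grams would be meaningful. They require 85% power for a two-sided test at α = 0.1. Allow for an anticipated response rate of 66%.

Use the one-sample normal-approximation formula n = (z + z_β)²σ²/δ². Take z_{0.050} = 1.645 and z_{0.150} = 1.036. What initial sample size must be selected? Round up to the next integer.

n = (z_{α/2} + z_β)² · σ² / δ²
  = (1.645 + 1.036)² · 478² / 163²
  = 7.1878 · 228484 / 26569
  = 61.81
Adjust for 66% response: 61.81 / 0.66 = 93.65.
Round up → n = 94.

n = 94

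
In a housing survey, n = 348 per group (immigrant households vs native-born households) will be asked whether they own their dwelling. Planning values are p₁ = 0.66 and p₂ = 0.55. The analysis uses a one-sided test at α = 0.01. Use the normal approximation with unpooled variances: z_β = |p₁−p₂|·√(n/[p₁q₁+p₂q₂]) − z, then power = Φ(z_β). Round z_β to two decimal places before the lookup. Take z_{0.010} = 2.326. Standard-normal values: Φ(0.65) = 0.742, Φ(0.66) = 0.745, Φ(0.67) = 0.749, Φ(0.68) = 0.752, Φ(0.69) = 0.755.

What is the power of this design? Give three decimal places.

z_β = |p₁−p₂|·√(n/[p₁q₁+p₂q₂]) − z_α
    = 0.11 · √(348/0.4719) − 2.326
    = 0.11 · 27.1559 − 2.326
    = 2.9872 − 2.326 = 0.6612 → 0.66
Power = Φ(0.66) = 0.745.

Power ≈ 0.745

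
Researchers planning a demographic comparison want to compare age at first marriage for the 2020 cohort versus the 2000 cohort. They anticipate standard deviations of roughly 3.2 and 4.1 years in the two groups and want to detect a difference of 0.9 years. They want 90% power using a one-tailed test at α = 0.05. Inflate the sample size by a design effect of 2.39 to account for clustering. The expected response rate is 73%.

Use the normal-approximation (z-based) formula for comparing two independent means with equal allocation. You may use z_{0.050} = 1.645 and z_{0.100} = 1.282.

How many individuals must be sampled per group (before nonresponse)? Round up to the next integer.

n = 937 per group

n = (z_α + z_β)² · (σ₁² + σ₂²) / δ²
  = (1.645 + 1.282)² · (3.2² + 4.1² = 27.05) / 0.9²
  = 8.5673 · 27.05 / 0.81
  = 286.11
Design effect: 2.39 × 286.11 = 683.79.
Adjust for 73% response: 683.79 / 0.73 = 936.70.
Round up → n = 937 per group.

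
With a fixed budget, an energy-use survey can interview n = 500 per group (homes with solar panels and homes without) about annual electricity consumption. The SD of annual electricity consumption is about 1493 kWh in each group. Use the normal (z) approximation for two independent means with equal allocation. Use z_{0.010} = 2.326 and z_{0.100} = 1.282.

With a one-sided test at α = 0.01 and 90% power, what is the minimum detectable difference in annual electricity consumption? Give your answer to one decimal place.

Minimum detectable difference ≈ 340.7 kWh

δ = (z_α + z_β) · √((σ₁²+σ₂²)/n)
  = (2.326 + 1.282) · √(4458098/500)
  = 3.608 · √8916.2
  = 3.608 · 94.4256
  = 340.6876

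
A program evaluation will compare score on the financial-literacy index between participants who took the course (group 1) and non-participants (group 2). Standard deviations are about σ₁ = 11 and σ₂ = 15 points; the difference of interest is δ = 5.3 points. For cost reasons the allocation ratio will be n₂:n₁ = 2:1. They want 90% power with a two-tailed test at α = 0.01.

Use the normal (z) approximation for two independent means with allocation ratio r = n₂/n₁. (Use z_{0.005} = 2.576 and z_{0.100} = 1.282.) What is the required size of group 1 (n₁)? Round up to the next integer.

n₁ = 124

n₁ = (z_{α/2} + z_β)² · (σ₁² + σ₂²/r) / δ²
   = (2.576 + 1.282)² · (11² + 15²/2) / 5.3²
   = 14.8842 · (121 + 112.5) / 28.09
   = 14.8842 · 233.5 / 28.09
   = 123.73
Round up → n₁ = 124; n₂ = r·n₁ = 2 × 124 = 248.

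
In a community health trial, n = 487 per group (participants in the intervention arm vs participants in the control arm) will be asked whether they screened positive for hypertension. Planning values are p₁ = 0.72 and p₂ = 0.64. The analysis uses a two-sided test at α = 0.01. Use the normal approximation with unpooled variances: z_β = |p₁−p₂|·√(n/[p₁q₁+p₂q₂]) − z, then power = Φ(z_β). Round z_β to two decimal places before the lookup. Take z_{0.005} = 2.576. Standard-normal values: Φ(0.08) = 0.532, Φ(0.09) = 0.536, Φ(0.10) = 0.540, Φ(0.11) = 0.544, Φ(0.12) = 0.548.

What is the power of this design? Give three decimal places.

Power ≈ 0.544

z_β = |p₁−p₂|·√(n/[p₁q₁+p₂q₂]) − z_{α/2}
    = 0.08 · √(487/0.4320) − 2.576
    = 0.08 · 33.5755 − 2.576
    = 2.6860 − 2.576 = 0.1100 → 0.11
Power = Φ(0.11) = 0.544.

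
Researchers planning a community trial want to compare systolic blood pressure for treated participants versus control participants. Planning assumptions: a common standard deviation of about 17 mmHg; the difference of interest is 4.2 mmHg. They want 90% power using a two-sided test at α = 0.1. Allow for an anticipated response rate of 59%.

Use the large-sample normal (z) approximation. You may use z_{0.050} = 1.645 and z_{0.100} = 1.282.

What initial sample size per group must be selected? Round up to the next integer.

n = (z_{α/2} + z_β)² · (σ₁² + σ₂²) / δ²
  = (1.645 + 1.282)² · (2·17² = 578) / 4.2²
  = 8.5673 · 578 / 17.64
  = 280.72
Adjust for 59% response: 280.72 / 0.59 = 475.80.
Round up → n = 476 per group.

n = 476 per group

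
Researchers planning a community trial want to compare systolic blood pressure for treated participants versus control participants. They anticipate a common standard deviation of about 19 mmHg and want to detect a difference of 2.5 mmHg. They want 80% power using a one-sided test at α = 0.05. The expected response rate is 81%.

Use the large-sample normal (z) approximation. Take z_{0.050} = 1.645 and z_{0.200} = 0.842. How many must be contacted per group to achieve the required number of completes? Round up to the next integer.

n = (z_α + z_β)² · (σ₁² + σ₂²) / δ²
  = (1.645 + 0.842)² · (2·19² = 722) / 2.5²
  = 6.1852 · 722 / 6.25
  = 714.51
Adjust for 81% response: 714.51 / 0.81 = 882.11.
Round up → n = 883 per group.

n = 883 per group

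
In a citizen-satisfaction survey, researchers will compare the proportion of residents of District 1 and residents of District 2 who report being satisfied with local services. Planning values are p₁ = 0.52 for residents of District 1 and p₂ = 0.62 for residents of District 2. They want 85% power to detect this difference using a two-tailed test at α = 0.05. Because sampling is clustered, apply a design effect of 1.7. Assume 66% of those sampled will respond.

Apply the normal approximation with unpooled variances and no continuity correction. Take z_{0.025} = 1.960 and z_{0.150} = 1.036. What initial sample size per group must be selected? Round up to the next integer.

n = 1122 per group

n = (z_{α/2} + z_β)² · [p₁(1−p₁) + p₂(1−p₂)] / (p₁ − p₂)²
  = (1.960 + 1.036)² · (0.52·0.48 + 0.62·0.38) / (-0.10)²
  = (2.996)² · (0.2496 + 0.2356) / 0.0100
  = 8.9760 · 0.4852 / 0.0100
  = 435.52
Design effect: 1.7 × 435.52 = 740.38.
Adjust for 66% response: 740.38 / 0.66 = 1121.78.
Round up → n = 1122 per group.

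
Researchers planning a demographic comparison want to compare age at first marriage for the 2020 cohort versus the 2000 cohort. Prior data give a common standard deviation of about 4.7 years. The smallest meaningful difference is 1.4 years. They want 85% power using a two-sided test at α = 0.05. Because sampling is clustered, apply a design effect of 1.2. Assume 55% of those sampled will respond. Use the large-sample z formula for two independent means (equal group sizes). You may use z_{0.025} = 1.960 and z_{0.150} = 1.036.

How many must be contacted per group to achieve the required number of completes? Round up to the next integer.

n = 442 per group

n = (z_{α/2} + z_β)² · (σ₁² + σ₂²) / δ²
  = (1.960 + 1.036)² · (2·4.7² = 44.18) / 1.4²
  = 8.9760 · 44.18 / 1.96
  = 202.33
Design effect: 1.2 × 202.33 = 242.79.
Adjust for 55% response: 242.79 / 0.55 = 441.44.
Round up → n = 442 per group.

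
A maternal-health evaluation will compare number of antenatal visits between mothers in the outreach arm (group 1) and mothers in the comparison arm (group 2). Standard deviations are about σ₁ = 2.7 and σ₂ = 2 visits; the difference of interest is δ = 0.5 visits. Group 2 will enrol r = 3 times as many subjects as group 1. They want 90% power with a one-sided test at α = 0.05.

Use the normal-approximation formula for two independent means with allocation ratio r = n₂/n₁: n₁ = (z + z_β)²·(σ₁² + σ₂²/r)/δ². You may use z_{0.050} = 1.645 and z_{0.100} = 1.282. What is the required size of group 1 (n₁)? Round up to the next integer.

n₁ = 296

n₁ = (z_α + z_β)² · (σ₁² + σ₂²/r) / δ²
   = (1.645 + 1.282)² · (2.7² + 2²/3) / 0.5²
   = 8.5673 · (7.29 + 1.3333) / 0.25
   = 8.5673 · 8.6233 / 0.25
   = 295.52
Round up → n₁ = 296; n₂ = r·n₁ = 3 × 296 = 888.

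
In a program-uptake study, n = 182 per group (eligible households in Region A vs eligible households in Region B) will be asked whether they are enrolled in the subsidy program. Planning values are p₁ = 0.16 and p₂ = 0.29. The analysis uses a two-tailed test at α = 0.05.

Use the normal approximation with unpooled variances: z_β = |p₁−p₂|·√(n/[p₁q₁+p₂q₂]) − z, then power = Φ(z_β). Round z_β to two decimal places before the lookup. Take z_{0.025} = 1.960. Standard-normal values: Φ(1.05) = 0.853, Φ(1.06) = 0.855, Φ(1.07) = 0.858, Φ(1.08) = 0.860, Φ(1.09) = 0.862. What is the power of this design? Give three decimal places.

z_β = |p₁−p₂|·√(n/[p₁q₁+p₂q₂]) − z_{α/2}
    = 0.13 · √(182/0.3403) − 1.960
    = 0.13 · 23.1262 − 1.960
    = 3.0064 − 1.960 = 1.0464 → 1.05
Power = Φ(1.05) = 0.853.

Power ≈ 0.853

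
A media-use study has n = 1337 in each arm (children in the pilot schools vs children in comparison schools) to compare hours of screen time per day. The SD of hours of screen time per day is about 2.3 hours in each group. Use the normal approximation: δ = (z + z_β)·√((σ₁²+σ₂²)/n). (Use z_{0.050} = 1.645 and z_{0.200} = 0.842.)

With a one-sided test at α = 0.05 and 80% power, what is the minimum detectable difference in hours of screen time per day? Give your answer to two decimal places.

Minimum detectable difference ≈ 0.22 hours

δ = (z_α + z_β) · √((σ₁²+σ₂²)/n)
  = (1.645 + 0.842) · √(10.58/1337)
  = 2.487 · √0.00791
  = 2.487 · 0.0890
  = 0.2212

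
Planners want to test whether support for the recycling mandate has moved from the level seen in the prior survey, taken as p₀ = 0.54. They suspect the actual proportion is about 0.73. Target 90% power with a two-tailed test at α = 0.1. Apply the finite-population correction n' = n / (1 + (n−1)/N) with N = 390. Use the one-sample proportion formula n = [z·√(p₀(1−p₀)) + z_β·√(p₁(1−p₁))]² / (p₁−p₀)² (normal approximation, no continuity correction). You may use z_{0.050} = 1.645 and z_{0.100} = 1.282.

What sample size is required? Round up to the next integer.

n = [z_{α/2}·√(p₀q₀) + z_β·√(p₁q₁)]² / (p₁ − p₀)²
  = [1.645·√(0.54·0.46) + 1.282·√(0.73·0.27)]² / (0.19)²
  = [1.645·0.4984 + 1.282·0.4440]² / 0.0361
  = [1.3890]² / 0.0361
  = 53.45
Finite-population correction (N = 390): 53.45 / (1 + (53.45 − 1)/390) = 47.11.
Round up → n = 48.

n = 48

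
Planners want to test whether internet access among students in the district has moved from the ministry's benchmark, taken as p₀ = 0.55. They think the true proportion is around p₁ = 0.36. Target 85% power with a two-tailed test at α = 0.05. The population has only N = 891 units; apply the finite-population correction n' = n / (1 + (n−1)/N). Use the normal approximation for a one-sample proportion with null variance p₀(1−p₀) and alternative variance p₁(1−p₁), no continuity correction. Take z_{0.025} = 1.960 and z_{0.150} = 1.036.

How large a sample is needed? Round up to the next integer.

n = [z_{α/2}·√(p₀q₀) + z_β·√(p₁q₁)]² / (p₁ − p₀)²
  = [1.960·√(0.55·0.45) + 1.036·√(0.36·0.64)]² / (-0.19)²
  = [1.960·0.4975 + 1.036·0.4800]² / 0.0361
  = [1.4724]² / 0.0361
  = 60.05
Finite-population correction (N = 891): 60.05 / (1 + (60.05 − 1)/891) = 56.32.
Round up → n = 57.

n = 57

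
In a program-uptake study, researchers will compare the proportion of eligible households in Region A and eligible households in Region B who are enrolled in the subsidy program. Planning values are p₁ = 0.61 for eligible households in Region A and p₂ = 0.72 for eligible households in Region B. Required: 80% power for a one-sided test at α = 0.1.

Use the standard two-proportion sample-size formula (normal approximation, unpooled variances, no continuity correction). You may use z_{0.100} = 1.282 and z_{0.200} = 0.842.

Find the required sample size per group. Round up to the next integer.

n = 164 per group

n = (z_α + z_β)² · [p₁(1−p₁) + p₂(1−p₂)] / (p₁ − p₂)²
  = (1.282 + 0.842)² · (0.61·0.39 + 0.72·0.28) / (-0.11)²
  = (2.124)² · (0.2379 + 0.2016) / 0.0121
  = 4.5114 · 0.4395 / 0.0121
  = 163.86
Round up → n = 164 per group.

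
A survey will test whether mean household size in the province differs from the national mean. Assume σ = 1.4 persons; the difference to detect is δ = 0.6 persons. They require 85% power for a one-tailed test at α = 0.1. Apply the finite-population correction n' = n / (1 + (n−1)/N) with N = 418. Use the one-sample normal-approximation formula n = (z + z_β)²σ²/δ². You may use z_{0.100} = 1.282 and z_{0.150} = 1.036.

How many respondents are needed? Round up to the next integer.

n = 28

n = (z_α + z_β)² · σ² / δ²
  = (1.282 + 1.036)² · 1.4² / 0.6²
  = 5.3731 · 1.96 / 0.36
  = 29.25
Finite-population correction (N = 418): 29.25 / (1 + (29.25 − 1)/418) = 27.40.
Round up → n = 28.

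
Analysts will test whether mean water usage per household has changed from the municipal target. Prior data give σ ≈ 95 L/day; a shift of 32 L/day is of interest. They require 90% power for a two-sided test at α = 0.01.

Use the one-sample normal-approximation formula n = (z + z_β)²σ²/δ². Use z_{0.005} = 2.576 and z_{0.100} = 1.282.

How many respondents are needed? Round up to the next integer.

n = (z_{α/2} + z_β)² · σ² / δ²
  = (2.576 + 1.282)² · 95² / 32²
  = 14.8842 · 9025 / 1024
  = 131.18
Round up → n = 132.

n = 132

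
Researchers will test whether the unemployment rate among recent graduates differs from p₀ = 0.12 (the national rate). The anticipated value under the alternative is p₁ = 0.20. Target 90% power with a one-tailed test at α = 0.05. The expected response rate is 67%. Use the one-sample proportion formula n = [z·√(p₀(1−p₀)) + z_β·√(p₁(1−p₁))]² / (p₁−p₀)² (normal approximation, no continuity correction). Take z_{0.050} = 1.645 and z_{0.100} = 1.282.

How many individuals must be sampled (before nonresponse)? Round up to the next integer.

n = [z_α·√(p₀q₀) + z_β·√(p₁q₁)]² / (p₁ − p₀)²
  = [1.645·√(0.12·0.88) + 1.282·√(0.20·0.80)]² / (0.08)²
  = [1.645·0.3250 + 1.282·0.4000]² / 0.0064
  = [1.0474]² / 0.0064
  = 171.40
Adjust for 67% response: 171.40 / 0.67 = 255.82.
Round up → n = 256.

n = 256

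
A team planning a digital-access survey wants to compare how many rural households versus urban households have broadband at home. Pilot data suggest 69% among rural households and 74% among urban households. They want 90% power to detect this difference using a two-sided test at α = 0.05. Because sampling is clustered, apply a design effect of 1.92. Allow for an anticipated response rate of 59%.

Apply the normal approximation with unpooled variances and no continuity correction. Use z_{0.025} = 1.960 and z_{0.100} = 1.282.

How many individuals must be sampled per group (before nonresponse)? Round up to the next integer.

n = 5559 per group

n = (z_{α/2} + z_β)² · [p₁(1−p₁) + p₂(1−p₂)] / (p₁ − p₂)²
  = (1.960 + 1.282)² · (0.69·0.31 + 0.74·0.26) / (-0.05)²
  = (3.242)² · (0.2139 + 0.1924) / 0.0025
  = 10.5106 · 0.4063 / 0.0025
  = 1708.18
Design effect: 1.92 × 1708.18 = 3279.70.
Adjust for 59% response: 3279.70 / 0.59 = 5558.81.
Round up → n = 5559 per group.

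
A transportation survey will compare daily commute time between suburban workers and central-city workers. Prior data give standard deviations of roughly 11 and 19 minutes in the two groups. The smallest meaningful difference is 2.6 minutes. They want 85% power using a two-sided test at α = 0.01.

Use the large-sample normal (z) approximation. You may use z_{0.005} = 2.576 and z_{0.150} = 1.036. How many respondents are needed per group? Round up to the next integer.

n = (z_{α/2} + z_β)² · (σ₁² + σ₂²) / δ²
  = (2.576 + 1.036)² · (11² + 19² = 482) / 2.6²
  = 13.0465 · 482 / 6.76
  = 930.24
Round up → n = 931 per group.

n = 931 per group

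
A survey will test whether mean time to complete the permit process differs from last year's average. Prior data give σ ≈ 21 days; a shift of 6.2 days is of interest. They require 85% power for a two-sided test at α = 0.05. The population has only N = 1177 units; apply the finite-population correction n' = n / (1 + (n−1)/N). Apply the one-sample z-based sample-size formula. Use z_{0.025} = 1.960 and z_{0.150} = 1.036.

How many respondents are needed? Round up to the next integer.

n = (z_{α/2} + z_β)² · σ² / δ²
  = (1.960 + 1.036)² · 21² / 6.2²
  = 8.9760 · 441 / 38.44
  = 102.98
Finite-population correction (N = 1177): 102.98 / (1 + (102.98 − 1)/1177) = 94.77.
Round up → n = 95.

n = 95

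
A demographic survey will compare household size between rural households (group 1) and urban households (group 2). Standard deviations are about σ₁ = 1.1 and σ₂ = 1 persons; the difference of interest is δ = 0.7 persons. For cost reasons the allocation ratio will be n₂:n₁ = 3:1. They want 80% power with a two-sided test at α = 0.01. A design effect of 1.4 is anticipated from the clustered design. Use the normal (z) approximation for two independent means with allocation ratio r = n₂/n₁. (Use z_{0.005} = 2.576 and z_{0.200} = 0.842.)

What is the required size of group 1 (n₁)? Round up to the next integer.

n₁ = (z_{α/2} + z_β)² · (σ₁² + σ₂²/r) / δ²
   = (2.576 + 0.842)² · (1.1² + 1²/3) / 0.7²
   = 11.6827 · (1.21 + 0.33333) / 0.49
   = 11.6827 · 1.5433 / 0.49
   = 36.80
Design effect: 1.4 × 36.80 = 51.52.
Round up → n₁ = 52; n₂ = r·n₁ = 3 × 52 = 156.

n₁ = 52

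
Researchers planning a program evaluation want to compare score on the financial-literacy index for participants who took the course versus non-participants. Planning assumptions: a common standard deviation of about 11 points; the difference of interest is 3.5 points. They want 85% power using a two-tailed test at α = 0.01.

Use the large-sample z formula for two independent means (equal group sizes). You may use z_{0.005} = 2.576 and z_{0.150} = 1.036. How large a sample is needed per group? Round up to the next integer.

n = 258 per group

n = (z_{α/2} + z_β)² · (σ₁² + σ₂²) / δ²
  = (2.576 + 1.036)² · (2·11² = 242) / 3.5²
  = 13.0465 · 242 / 12.25
  = 257.74
Round up → n = 258 per group.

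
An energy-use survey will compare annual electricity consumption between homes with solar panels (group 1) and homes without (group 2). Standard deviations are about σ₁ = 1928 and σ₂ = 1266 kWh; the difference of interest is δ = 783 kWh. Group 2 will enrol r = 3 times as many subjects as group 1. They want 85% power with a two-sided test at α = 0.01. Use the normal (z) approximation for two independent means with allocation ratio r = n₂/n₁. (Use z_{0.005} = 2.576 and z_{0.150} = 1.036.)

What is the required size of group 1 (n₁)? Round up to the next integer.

n₁ = 91

n₁ = (z_{α/2} + z_β)² · (σ₁² + σ₂²/r) / δ²
   = (2.576 + 1.036)² · (1928² + 1266²/3) / 783²
   = 13.0465 · (3717184 + 534252) / 613089
   = 13.0465 · 4251436 / 613089
   = 90.47
Round up → n₁ = 91; n₂ = r·n₁ = 3 × 91 = 273.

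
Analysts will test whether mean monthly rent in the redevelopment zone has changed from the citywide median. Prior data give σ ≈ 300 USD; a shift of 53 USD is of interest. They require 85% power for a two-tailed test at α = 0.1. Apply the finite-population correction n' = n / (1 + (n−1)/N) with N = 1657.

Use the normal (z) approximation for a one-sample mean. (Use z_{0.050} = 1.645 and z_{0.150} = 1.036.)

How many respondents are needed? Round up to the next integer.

n = 203

n = (z_{α/2} + z_β)² · σ² / δ²
  = (1.645 + 1.036)² · 300² / 53²
  = 7.1878 · 90000 / 2809
  = 230.29
Finite-population correction (N = 1657): 230.29 / (1 + (230.29 − 1)/1657) = 202.30.
Round up → n = 203.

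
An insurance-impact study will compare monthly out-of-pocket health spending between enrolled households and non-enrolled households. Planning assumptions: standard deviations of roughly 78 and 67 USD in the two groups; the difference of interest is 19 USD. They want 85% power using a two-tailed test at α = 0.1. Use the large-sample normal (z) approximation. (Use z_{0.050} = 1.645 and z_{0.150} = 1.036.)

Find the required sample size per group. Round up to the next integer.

n = 211 per group

n = (z_{α/2} + z_β)² · (σ₁² + σ₂²) / δ²
  = (1.645 + 1.036)² · (78² + 67² = 10573) / 19²
  = 7.1878 · 10573 / 361
  = 210.52
Round up → n = 211 per group.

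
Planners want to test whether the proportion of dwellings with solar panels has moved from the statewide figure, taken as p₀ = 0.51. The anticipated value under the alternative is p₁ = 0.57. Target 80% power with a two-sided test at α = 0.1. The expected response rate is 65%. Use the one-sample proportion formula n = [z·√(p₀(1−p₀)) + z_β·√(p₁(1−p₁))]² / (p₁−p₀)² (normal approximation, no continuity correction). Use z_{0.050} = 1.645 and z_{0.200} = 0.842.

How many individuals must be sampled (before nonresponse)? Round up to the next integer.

n = [z_{α/2}·√(p₀q₀) + z_β·√(p₁q₁)]² / (p₁ − p₀)²
  = [1.645·√(0.51·0.49) + 0.842·√(0.57·0.43)]² / (0.06)²
  = [1.645·0.4999 + 0.842·0.4951]² / 0.0036
  = [1.2392]² / 0.0036
  = 426.55
Adjust for 65% response: 426.55 / 0.65 = 656.24.
Round up → n = 657.

n = 657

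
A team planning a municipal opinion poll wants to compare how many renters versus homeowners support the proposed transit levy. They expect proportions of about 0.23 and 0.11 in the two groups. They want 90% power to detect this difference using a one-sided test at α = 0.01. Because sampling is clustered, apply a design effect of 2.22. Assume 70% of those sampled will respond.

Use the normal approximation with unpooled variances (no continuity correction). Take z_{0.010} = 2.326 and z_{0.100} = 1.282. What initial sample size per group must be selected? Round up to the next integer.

n = 789 per group

n = (z_α + z_β)² · [p₁(1−p₁) + p₂(1−p₂)] / (p₁ − p₂)²
  = (2.326 + 1.282)² · (0.23·0.77 + 0.11·0.89) / (0.12)²
  = (3.608)² · (0.1771 + 0.0979) / 0.0144
  = 13.0177 · 0.2750 / 0.0144
  = 248.60
Design effect: 2.22 × 248.60 = 551.89.
Adjust for 70% response: 551.89 / 0.70 = 788.42.
Round up → n = 789 per group.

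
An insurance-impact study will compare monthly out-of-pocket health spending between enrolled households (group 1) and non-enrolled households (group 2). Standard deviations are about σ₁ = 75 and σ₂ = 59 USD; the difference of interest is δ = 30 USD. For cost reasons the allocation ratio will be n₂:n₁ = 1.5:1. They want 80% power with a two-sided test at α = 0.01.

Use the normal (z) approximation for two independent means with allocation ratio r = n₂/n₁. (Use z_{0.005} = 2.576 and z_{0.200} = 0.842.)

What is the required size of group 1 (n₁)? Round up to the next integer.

n₁ = 104

n₁ = (z_{α/2} + z_β)² · (σ₁² + σ₂²/r) / δ²
   = (2.576 + 0.842)² · (75² + 59²/1.5) / 30²
   = 11.6827 · (5625 + 2320.7) / 900
   = 11.6827 · 7945.7 / 900
   = 103.14
Round up → n₁ = 104; n₂ = r·n₁ = 1.5 × 104 = 156.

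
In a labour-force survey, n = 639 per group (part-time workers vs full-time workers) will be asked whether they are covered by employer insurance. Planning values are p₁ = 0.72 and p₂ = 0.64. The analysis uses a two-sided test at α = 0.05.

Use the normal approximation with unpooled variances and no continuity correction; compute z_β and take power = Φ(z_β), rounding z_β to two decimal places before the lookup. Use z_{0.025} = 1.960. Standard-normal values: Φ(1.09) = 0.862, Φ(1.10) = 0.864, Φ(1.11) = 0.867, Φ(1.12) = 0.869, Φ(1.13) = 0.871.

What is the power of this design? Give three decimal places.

z_β = |p₁−p₂|·√(n/[p₁q₁+p₂q₂]) − z_{α/2}
    = 0.08 · √(639/0.4320) − 1.960
    = 0.08 · 38.4599 − 1.960
    = 3.0768 − 1.960 = 1.1168 → 1.12
Power = Φ(1.12) = 0.869.

Power ≈ 0.869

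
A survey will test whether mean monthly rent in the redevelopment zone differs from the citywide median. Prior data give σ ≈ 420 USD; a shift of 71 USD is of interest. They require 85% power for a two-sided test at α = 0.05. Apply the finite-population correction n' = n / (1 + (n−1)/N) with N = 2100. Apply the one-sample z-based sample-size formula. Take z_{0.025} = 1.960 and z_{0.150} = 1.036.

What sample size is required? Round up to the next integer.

n = 274

n = (z_{α/2} + z_β)² · σ² / δ²
  = (1.960 + 1.036)² · 420² / 71²
  = 8.9760 · 176400 / 5041
  = 314.10
Finite-population correction (N = 2100): 314.10 / (1 + (314.10 − 1)/2100) = 273.34.
Round up → n = 274.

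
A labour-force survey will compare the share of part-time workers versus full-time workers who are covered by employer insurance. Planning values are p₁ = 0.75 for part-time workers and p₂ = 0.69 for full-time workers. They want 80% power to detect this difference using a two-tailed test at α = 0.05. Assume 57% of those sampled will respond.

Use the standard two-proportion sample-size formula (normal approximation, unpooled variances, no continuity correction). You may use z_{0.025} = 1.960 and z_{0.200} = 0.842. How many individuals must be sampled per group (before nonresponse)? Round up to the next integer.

n = 1536 per group

n = (z_{α/2} + z_β)² · [p₁(1−p₁) + p₂(1−p₂)] / (p₁ − p₂)²
  = (1.960 + 0.842)² · (0.75·0.25 + 0.69·0.31) / (0.06)²
  = (2.802)² · (0.1875 + 0.2139) / 0.0036
  = 7.8512 · 0.4014 / 0.0036
  = 875.41
Adjust for 57% response: 875.41 / 0.57 = 1535.81.
Round up → n = 1536 per group.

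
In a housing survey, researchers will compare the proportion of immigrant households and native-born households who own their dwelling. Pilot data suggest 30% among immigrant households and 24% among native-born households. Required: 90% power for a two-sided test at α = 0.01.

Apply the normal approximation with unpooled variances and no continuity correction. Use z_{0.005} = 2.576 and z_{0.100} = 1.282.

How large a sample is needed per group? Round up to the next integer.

n = (z_{α/2} + z_β)² · [p₁(1−p₁) + p₂(1−p₂)] / (p₁ − p₂)²
  = (2.576 + 1.282)² · (0.30·0.70 + 0.24·0.76) / (0.06)²
  = (3.858)² · (0.2100 + 0.1824) / 0.0036
  = 14.8842 · 0.3924 / 0.0036
  = 1622.37
Round up → n = 1623 per group.

n = 1623 per group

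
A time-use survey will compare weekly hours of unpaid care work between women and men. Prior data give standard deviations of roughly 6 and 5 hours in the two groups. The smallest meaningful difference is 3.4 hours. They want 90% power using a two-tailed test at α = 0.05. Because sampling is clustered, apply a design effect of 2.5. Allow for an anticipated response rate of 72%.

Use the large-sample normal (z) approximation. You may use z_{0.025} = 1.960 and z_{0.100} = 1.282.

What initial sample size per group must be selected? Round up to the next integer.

n = 193 per group

n = (z_{α/2} + z_β)² · (σ₁² + σ₂²) / δ²
  = (1.960 + 1.282)² · (6² + 5² = 61) / 3.4²
  = 10.5106 · 61 / 11.56
  = 55.46
Design effect: 2.5 × 55.46 = 138.66.
Adjust for 72% response: 138.66 / 0.72 = 192.58.
Round up → n = 193 per group.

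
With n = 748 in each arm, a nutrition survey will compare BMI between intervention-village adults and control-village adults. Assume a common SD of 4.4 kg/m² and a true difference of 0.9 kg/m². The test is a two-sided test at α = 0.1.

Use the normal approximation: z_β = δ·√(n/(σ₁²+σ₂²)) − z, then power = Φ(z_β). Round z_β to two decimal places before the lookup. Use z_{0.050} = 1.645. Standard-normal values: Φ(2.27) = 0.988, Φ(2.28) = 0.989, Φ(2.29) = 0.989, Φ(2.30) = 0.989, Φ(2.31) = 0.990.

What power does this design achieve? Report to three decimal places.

Power ≈ 0.990

z_β = δ·√(n/(σ₁²+σ₂²)) − z_{α/2}
    = 0.9 · √(748/38.72) − 1.645
    = 0.9 · 4.39525 − 1.645
    = 3.9557 − 1.645 = 2.3107 → 2.31
Power = Φ(2.31) = 0.990.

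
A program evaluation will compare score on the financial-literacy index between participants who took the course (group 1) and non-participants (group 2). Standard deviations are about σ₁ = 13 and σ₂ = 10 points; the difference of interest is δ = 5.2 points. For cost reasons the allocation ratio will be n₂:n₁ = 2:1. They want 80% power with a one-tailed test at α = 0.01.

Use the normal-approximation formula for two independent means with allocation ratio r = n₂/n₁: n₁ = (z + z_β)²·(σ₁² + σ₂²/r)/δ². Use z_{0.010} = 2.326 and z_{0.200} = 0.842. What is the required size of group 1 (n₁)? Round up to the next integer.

n₁ = (z_α + z_β)² · (σ₁² + σ₂²/r) / δ²
   = (2.326 + 0.842)² · (13² + 10²/2) / 5.2²
   = 10.0362 · (169 + 50) / 27.04
   = 10.0362 · 219 / 27.04
   = 81.28
Round up → n₁ = 82; n₂ = r·n₁ = 2 × 82 = 164.

n₁ = 82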